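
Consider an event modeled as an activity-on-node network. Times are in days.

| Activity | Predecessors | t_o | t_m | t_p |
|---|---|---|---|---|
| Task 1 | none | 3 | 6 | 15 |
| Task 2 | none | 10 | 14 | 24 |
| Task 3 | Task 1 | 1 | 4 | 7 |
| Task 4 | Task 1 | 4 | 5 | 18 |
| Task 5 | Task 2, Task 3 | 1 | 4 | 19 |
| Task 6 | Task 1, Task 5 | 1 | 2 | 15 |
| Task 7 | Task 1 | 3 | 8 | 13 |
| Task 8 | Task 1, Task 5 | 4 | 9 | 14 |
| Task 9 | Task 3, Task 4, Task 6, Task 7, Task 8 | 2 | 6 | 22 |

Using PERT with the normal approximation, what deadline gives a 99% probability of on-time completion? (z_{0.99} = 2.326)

50.4 days

te_Task 1 = (3 + 4·6 + 15)/6 = 42/6 = 7; σ²_Task 1 = ((15−3)/6)² = 4.000
te_Task 2 = (10 + 4·14 + 24)/6 = 90/6 = 15; σ²_Task 2 = ((24−10)/6)² = 5.444
te_Task 3 = (1 + 4·4 + 7)/6 = 24/6 = 4; σ²_Task 3 = ((7−1)/6)² = 1.000
te_Task 4 = (4 + 4·5 + 18)/6 = 42/6 = 7; σ²_Task 4 = ((18−4)/6)² = 5.444
te_Task 5 = (1 + 4·4 + 19)/6 = 36/6 = 6; σ²_Task 5 = ((19−1)/6)² = 9.000
te_Task 6 = (1 + 4·2 + 15)/6 = 24/6 = 4; σ²_Task 6 = ((15−1)/6)² = 5.444
te_Task 7 = (3 + 4·8 + 13)/6 = 48/6 = 8; σ²_Task 7 = ((13−3)/6)² = 2.778
te_Task 8 = (4 + 4·9 + 14)/6 = 54/6 = 9; σ²_Task 8 = ((14−4)/6)² = 2.778
te_Task 9 = (2 + 4·6 + 22)/6 = 48/6 = 8; σ²_Task 9 = ((22−2)/6)² = 11.111

Forward pass:
ES_Task 1 = 0; EF_Task 1 = 7
ES_Task 2 = 0; EF_Task 2 = 15
ES_Task 3 = 7; EF_Task 3 = 7+4 = 11
ES_Task 4 = 7; EF_Task 4 = 7+7 = 14
ES_Task 5 = max(EF_Task 2=15, EF_Task 3=11) = 15; EF_Task 5 = 15+6 = 21
ES_Task 6 = max(EF_Task 1=7, EF_Task 5=21) = 21; EF_Task 6 = 21+4 = 25
ES_Task 7 = 7; EF_Task 7 = 7+8 = 15
ES_Task 8 = max(EF_Task 1=7, EF_Task 5=21) = 21; EF_Task 8 = 21+9 = 30
ES_Task 9 = max(EF_Task 3=11, EF_Task 4=14, EF_Task 6=25, EF_Task 7=15, EF_Task 8=30) = 30; EF_Task 9 = 30+8 = 38
Expected project duration μ = 38 days. Critical path: Task 2 → Task 5 → Task 8 → Task 9.

Variance along critical path = 5.444 + 9.000 + 2.778 + 11.111 = 28.333; σ = 5.323 days.
D = μ + z·σ = 38 + 2.326·5.323 = 50.4 days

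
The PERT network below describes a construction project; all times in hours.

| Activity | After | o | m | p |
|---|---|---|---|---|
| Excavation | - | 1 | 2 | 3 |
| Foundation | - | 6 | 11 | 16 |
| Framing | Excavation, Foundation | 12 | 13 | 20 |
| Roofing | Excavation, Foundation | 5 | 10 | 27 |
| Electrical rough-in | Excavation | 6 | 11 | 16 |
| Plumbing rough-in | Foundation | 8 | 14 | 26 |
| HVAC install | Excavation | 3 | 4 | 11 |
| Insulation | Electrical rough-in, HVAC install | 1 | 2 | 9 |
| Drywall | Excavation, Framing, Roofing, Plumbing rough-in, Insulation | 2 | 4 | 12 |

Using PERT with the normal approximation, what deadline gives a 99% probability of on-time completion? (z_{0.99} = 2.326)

39.9 hours

te_Excavation = (1 + 4·2 + 3)/6 = 12/6 = 2; σ²_Excavation = ((3−1)/6)² = 0.111
te_Foundation = (6 + 4·11 + 16)/6 = 66/6 = 11; σ²_Foundation = ((16−6)/6)² = 2.778
te_Framing = (12 + 4·13 + 20)/6 = 84/6 = 14; σ²_Framing = ((20−12)/6)² = 1.778
te_Roofing = (5 + 4·10 + 27)/6 = 72/6 = 12; σ²_Roofing = ((27−5)/6)² = 13.444
te_Electrical rough-in = (6 + 4·11 + 16)/6 = 66/6 = 11; σ²_Electrical rough-in = ((16−6)/6)² = 2.778
te_Plumbing rough-in = (8 + 4·14 + 26)/6 = 90/6 = 15; σ²_Plumbing rough-in = ((26−8)/6)² = 9.000
te_HVAC install = (3 + 4·4 + 11)/6 = 30/6 = 5; σ²_HVAC install = ((11−3)/6)² = 1.778
te_Insulation = (1 + 4·2 + 9)/6 = 18/6 = 3; σ²_Insulation = ((9−1)/6)² = 1.778
te_Drywall = (2 + 4·4 + 12)/6 = 30/6 = 5; σ²_Drywall = ((12−2)/6)² = 2.778

Forward pass:
ES_Excavation = 0; EF_Excavation = 2
ES_Foundation = 0; EF_Foundation = 11
ES_Framing = max(EF_Excavation=2, EF_Foundation=11) = 11; EF_Framing = 11+14 = 25
ES_Roofing = max(EF_Excavation=2, EF_Foundation=11) = 11; EF_Roofing = 11+12 = 23
ES_Electrical rough-in = 2; EF_Electrical rough-in = 2+11 = 13
ES_Plumbing rough-in = 11; EF_Plumbing rough-in = 11+15 = 26
ES_HVAC install = 2; EF_HVAC install = 2+5 = 7
ES_Insulation = max(EF_Electrical rough-in=13, EF_HVAC install=7) = 13; EF_Insulation = 13+3 = 16
ES_Drywall = max(EF_Excavation=2, EF_Framing=25, EF_Roofing=23, EF_Plumbing rough-in=26, EF_Insulation=16) = 26; EF_Drywall = 26+5 = 31
Expected project duration μ = 31 hours. Critical path: Foundation → Plumbing rough-in → Drywall.

Variance along critical path = 2.778 + 9.000 + 2.778 = 14.556; σ = 3.815 hours.
D = μ + z·σ = 31 + 2.326·3.815 = 39.9 hours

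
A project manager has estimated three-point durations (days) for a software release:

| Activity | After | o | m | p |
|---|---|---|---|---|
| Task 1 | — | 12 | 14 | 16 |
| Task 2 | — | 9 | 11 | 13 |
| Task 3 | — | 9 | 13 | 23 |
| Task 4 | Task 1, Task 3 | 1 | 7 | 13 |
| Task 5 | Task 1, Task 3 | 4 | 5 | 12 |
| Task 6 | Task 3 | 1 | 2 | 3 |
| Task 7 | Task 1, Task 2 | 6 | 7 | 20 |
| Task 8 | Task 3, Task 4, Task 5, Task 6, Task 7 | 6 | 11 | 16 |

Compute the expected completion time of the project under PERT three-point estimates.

te_Task 1 = (12 + 4·14 + 16)/6 = 84/6 = 14
te_Task 2 = (9 + 4·11 + 13)/6 = 66/6 = 11
te_Task 3 = (9 + 4·13 + 23)/6 = 84/6 = 14
te_Task 4 = (1 + 4·7 + 13)/6 = 42/6 = 7
te_Task 5 = (4 + 4·5 + 12)/6 = 36/6 = 6
te_Task 6 = (1 + 4·2 + 3)/6 = 12/6 = 2
te_Task 7 = (6 + 4·7 + 20)/6 = 54/6 = 9
te_Task 8 = (6 + 4·11 + 16)/6 = 66/6 = 11

Forward pass:
ES_Task 1 = 0; EF_Task 1 = 14
ES_Task 2 = 0; EF_Task 2 = 11
ES_Task 3 = 0; EF_Task 3 = 14
ES_Task 4 = max(EF_Task 1=14, EF_Task 3=14) = 14; EF_Task 4 = 14+7 = 21
ES_Task 5 = max(EF_Task 1=14, EF_Task 3=14) = 14; EF_Task 5 = 14+6 = 20
ES_Task 6 = 14; EF_Task 6 = 14+2 = 16
ES_Task 7 = max(EF_Task 1=14, EF_Task 2=11) = 14; EF_Task 7 = 14+9 = 23
ES_Task 8 = max(EF_Task 3=14, EF_Task 4=21, EF_Task 5=20, EF_Task 6=16, EF_Task 7=23) = 23; EF_Task 8 = 23+11 = 34
Expected project duration μ = 34 days. Critical path: Task 1 → Task 7 → Task 8.

34 days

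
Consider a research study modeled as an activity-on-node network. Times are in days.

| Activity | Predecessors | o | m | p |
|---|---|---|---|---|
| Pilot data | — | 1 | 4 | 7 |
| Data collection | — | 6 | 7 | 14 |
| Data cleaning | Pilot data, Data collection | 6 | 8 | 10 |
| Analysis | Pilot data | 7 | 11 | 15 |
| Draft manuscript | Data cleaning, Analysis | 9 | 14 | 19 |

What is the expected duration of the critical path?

te_Pilot data = (1 + 4·4 + 7)/6 = 24/6 = 4
te_Data collection = (6 + 4·7 + 14)/6 = 48/6 = 8
te_Data cleaning = (6 + 4·8 + 10)/6 = 48/6 = 8
te_Analysis = (7 + 4·11 + 15)/6 = 66/6 = 11
te_Draft manuscript = (9 + 4·14 + 19)/6 = 84/6 = 14

Forward pass:
ES_Pilot data = 0; EF_Pilot data = 4
ES_Data collection = 0; EF_Data collection = 8
ES_Data cleaning = max(EF_Pilot data=4, EF_Data collection=8) = 8; EF_Data cleaning = 8+8 = 16
ES_Analysis = 4; EF_Analysis = 4+11 = 15
ES_Draft manuscript = max(EF_Data cleaning=16, EF_Analysis=15) = 16; EF_Draft manuscript = 16+14 = 30
Expected project duration μ = 30 days. Critical path: Data collection → Data cleaning → Draft manuscript.

30 days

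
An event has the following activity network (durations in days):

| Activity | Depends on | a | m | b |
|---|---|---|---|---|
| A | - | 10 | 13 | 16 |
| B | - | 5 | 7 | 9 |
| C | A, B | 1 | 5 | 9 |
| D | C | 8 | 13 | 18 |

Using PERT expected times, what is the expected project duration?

31 days

te_A = (10 + 4·13 + 16)/6 = 78/6 = 13
te_B = (5 + 4·7 + 9)/6 = 42/6 = 7
te_C = (1 + 4·5 + 9)/6 = 30/6 = 5
te_D = (8 + 4·13 + 18)/6 = 78/6 = 13

Forward pass:
ES_A = 0; EF_A = 13
ES_B = 0; EF_B = 7
ES_C = max(EF_A=13, EF_B=7) = 13; EF_C = 13+5 = 18
ES_D = 18; EF_D = 18+13 = 31
Expected project duration μ = 31 days. Critical path: A → C → D.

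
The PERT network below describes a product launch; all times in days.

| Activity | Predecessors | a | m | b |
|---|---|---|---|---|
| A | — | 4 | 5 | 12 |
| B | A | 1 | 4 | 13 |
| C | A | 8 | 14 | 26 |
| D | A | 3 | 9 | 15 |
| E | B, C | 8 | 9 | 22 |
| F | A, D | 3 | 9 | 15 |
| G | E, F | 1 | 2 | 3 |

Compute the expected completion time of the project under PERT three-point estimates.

34 days

te_A = (4 + 4·5 + 12)/6 = 36/6 = 6
te_B = (1 + 4·4 + 13)/6 = 30/6 = 5
te_C = (8 + 4·14 + 26)/6 = 90/6 = 15
te_D = (3 + 4·9 + 15)/6 = 54/6 = 9
te_E = (8 + 4·9 + 22)/6 = 66/6 = 11
te_F = (3 + 4·9 + 15)/6 = 54/6 = 9
te_G = (1 + 4·2 + 3)/6 = 12/6 = 2

Forward pass:
ES_A = 0; EF_A = 6
ES_B = 6; EF_B = 6+5 = 11
ES_C = 6; EF_C = 6+15 = 21
ES_D = 6; EF_D = 6+9 = 15
ES_E = max(EF_B=11, EF_C=21) = 21; EF_E = 21+11 = 32
ES_F = max(EF_A=6, EF_D=15) = 15; EF_F = 15+9 = 24
ES_G = max(EF_E=32, EF_F=24) = 32; EF_G = 32+2 = 34
Expected project duration μ = 34 days. Critical path: A → C → E → G.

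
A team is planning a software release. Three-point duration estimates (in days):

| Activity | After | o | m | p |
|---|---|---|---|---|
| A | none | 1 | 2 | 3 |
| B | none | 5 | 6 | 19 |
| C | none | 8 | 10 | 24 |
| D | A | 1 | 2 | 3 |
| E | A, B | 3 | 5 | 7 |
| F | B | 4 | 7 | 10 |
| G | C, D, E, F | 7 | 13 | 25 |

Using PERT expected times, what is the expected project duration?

te_A = (1 + 4·2 + 3)/6 = 12/6 = 2
te_B = (5 + 4·6 + 19)/6 = 48/6 = 8
te_C = (8 + 4·10 + 24)/6 = 72/6 = 12
te_D = (1 + 4·2 + 3)/6 = 12/6 = 2
te_E = (3 + 4·5 + 7)/6 = 30/6 = 5
te_F = (4 + 4·7 + 10)/6 = 42/6 = 7
te_G = (7 + 4·13 + 25)/6 = 84/6 = 14

Forward pass:
ES_A = 0; EF_A = 2
ES_B = 0; EF_B = 8
ES_C = 0; EF_C = 12
ES_D = 2; EF_D = 2+2 = 4
ES_E = max(EF_A=2, EF_B=8) = 8; EF_E = 8+5 = 13
ES_F = 8; EF_F = 8+7 = 15
ES_G = max(EF_C=12, EF_D=4, EF_E=13, EF_F=15) = 15; EF_G = 15+14 = 29
Expected project duration μ = 29 days. Critical path: B → F → G.

29 days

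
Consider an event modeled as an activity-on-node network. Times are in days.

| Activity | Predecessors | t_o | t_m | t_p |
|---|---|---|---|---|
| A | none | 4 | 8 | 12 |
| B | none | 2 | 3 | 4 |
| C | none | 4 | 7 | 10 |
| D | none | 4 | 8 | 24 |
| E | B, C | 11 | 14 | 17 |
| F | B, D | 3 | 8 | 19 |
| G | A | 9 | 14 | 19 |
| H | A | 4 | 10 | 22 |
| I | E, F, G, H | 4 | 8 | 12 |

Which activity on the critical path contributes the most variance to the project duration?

te_A = (4 + 4·8 + 12)/6 = 48/6 = 8; σ²_A = ((12−4)/6)² = 1.778
te_B = (2 + 4·3 + 4)/6 = 18/6 = 3; σ²_B = ((4−2)/6)² = 0.111
te_C = (4 + 4·7 + 10)/6 = 42/6 = 7; σ²_C = ((10−4)/6)² = 1.000
te_D = (4 + 4·8 + 24)/6 = 60/6 = 10; σ²_D = ((24−4)/6)² = 11.111
te_E = (11 + 4·14 + 17)/6 = 84/6 = 14; σ²_E = ((17−11)/6)² = 1.000
te_F = (3 + 4·8 + 19)/6 = 54/6 = 9; σ²_F = ((19−3)/6)² = 7.111
te_G = (9 + 4·14 + 19)/6 = 84/6 = 14; σ²_G = ((19−9)/6)² = 2.778
te_H = (4 + 4·10 + 22)/6 = 66/6 = 11; σ²_H = ((22−4)/6)² = 9.000
te_I = (4 + 4·8 + 12)/6 = 48/6 = 8; σ²_I = ((12−4)/6)² = 1.778

Forward pass:
ES_A = 0; EF_A = 8
ES_B = 0; EF_B = 3
ES_C = 0; EF_C = 7
ES_D = 0; EF_D = 10
ES_E = max(EF_B=3, EF_C=7) = 7; EF_E = 7+14 = 21
ES_F = max(EF_B=3, EF_D=10) = 10; EF_F = 10+9 = 19
ES_G = 8; EF_G = 8+14 = 22
ES_H = 8; EF_H = 8+11 = 19
ES_I = max(EF_E=21, EF_F=19, EF_G=22, EF_H=19) = 22; EF_I = 22+8 = 30
Expected project duration μ = 30 days. Critical path: A → G → I.

Variances on critical path: σ²_A=1.778, σ²_G=2.778, σ²_I=1.778.
Largest is σ²_G = 2.778.

G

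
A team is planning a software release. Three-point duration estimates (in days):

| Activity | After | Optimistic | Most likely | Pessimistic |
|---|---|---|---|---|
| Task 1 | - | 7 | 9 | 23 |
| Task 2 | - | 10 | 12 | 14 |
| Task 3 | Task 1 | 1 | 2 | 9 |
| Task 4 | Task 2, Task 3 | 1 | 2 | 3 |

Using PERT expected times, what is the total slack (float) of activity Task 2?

2 days

te_Task 1 = (7 + 4·9 + 23)/6 = 66/6 = 11
te_Task 2 = (10 + 4·12 + 14)/6 = 72/6 = 12
te_Task 3 = (1 + 4·2 + 9)/6 = 18/6 = 3
te_Task 4 = (1 + 4·2 + 3)/6 = 12/6 = 2

Forward pass:
ES_Task 1 = 0; EF_Task 1 = 11
ES_Task 2 = 0; EF_Task 2 = 12
ES_Task 3 = 11; EF_Task 3 = 11+3 = 14
ES_Task 4 = max(EF_Task 2=12, EF_Task 3=14) = 14; EF_Task 4 = 14+2 = 16
Expected project duration μ = 16 days. Critical path: Task 1 → Task 3 → Task 4.

Backward pass:
LF_Task 4 = 16; LS_Task 4 = 16−2 = 14
LF_Task 3 = LS_Task 4 = 14; LS_Task 3 = 14−3 = 11
LF_Task 2 = LS_Task 4 = 14; LS_Task 2 = 14−12 = 2
LF_Task 1 = LS_Task 3 = 11; LS_Task 1 = 11−11 = 0
Slack_Task 2 = LS_Task 2 − ES_Task 2 = 2 − 0 = 2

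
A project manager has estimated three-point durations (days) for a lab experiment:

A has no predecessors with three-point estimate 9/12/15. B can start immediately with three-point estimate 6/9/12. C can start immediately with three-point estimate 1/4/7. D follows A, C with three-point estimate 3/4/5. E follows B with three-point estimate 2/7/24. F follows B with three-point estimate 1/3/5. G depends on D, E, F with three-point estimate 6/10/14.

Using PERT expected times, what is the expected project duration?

28 days

te_A = (9 + 4·12 + 15)/6 = 72/6 = 12
te_B = (6 + 4·9 + 12)/6 = 54/6 = 9
te_C = (1 + 4·4 + 7)/6 = 24/6 = 4
te_D = (3 + 4·4 + 5)/6 = 24/6 = 4
te_E = (2 + 4·7 + 24)/6 = 54/6 = 9
te_F = (1 + 4·3 + 5)/6 = 18/6 = 3
te_G = (6 + 4·10 + 14)/6 = 60/6 = 10

Forward pass:
ES_A = 0; EF_A = 12
ES_B = 0; EF_B = 9
ES_C = 0; EF_C = 4
ES_D = max(EF_A=12, EF_C=4) = 12; EF_D = 12+4 = 16
ES_E = 9; EF_E = 9+9 = 18
ES_F = 9; EF_F = 9+3 = 12
ES_G = max(EF_D=16, EF_E=18, EF_F=12) = 18; EF_G = 18+10 = 28
Expected project duration μ = 28 days. Critical path: B → E → G.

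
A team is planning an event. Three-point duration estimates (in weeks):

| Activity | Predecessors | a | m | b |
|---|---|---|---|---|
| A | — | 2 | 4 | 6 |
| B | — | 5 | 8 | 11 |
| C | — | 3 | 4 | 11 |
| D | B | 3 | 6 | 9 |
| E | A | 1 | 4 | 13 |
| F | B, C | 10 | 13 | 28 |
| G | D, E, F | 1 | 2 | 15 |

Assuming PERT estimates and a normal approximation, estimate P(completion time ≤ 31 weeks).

0.846

te_A = (2 + 4·4 + 6)/6 = 24/6 = 4; σ²_A = ((6−2)/6)² = 0.444
te_B = (5 + 4·8 + 11)/6 = 48/6 = 8; σ²_B = ((11−5)/6)² = 1.000
te_C = (3 + 4·4 + 11)/6 = 30/6 = 5; σ²_C = ((11−3)/6)² = 1.778
te_D = (3 + 4·6 + 9)/6 = 36/6 = 6; σ²_D = ((9−3)/6)² = 1.000
te_E = (1 + 4·4 + 13)/6 = 30/6 = 5; σ²_E = ((13−1)/6)² = 4.000
te_F = (10 + 4·13 + 28)/6 = 90/6 = 15; σ²_F = ((28−10)/6)² = 9.000
te_G = (1 + 4·2 + 15)/6 = 24/6 = 4; σ²_G = ((15−1)/6)² = 5.444

Forward pass:
ES_A = 0; EF_A = 4
ES_B = 0; EF_B = 8
ES_C = 0; EF_C = 5
ES_D = 8; EF_D = 8+6 = 14
ES_E = 4; EF_E = 4+5 = 9
ES_F = max(EF_B=8, EF_C=5) = 8; EF_F = 8+15 = 23
ES_G = max(EF_D=14, EF_E=9, EF_F=23) = 23; EF_G = 23+4 = 27
Expected project duration μ = 27 weeks. Critical path: B → F → G.

Variance along critical path = 1.000 + 9.000 + 5.444 = 15.444; σ = √15.444 = 3.930 weeks.
Z = (31 − 27) / 3.930 = 1.018
P(T ≤ 31) = Φ(1.018) ≈ 0.846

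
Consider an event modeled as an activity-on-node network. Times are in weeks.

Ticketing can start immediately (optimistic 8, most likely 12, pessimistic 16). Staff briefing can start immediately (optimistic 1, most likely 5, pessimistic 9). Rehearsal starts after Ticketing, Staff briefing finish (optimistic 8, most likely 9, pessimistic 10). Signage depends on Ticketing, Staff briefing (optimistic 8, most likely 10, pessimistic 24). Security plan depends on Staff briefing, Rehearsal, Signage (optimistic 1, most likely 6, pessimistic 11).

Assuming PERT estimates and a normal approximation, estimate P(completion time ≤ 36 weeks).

te_Ticketing = (8 + 4·12 + 16)/6 = 72/6 = 12; σ²_Ticketing = ((16−8)/6)² = 1.778
te_Staff briefing = (1 + 4·5 + 9)/6 = 30/6 = 5; σ²_Staff briefing = ((9−1)/6)² = 1.778
te_Rehearsal = (8 + 4·9 + 10)/6 = 54/6 = 9; σ²_Rehearsal = ((10−8)/6)² = 0.111
te_Signage = (8 + 4·10 + 24)/6 = 72/6 = 12; σ²_Signage = ((24−8)/6)² = 7.111
te_Security plan = (1 + 4·6 + 11)/6 = 36/6 = 6; σ²_Security plan = ((11−1)/6)² = 2.778

Forward pass:
ES_Ticketing = 0; EF_Ticketing = 12
ES_Staff briefing = 0; EF_Staff briefing = 5
ES_Rehearsal = max(EF_Ticketing=12, EF_Staff briefing=5) = 12; EF_Rehearsal = 12+9 = 21
ES_Signage = max(EF_Ticketing=12, EF_Staff briefing=5) = 12; EF_Signage = 12+12 = 24
ES_Security plan = max(EF_Staff briefing=5, EF_Rehearsal=21, EF_Signage=24) = 24; EF_Security plan = 24+6 = 30
Expected project duration μ = 30 weeks. Critical path: Ticketing → Signage → Security plan.

Variance along critical path = 1.778 + 7.111 + 2.778 = 11.667; σ = √11.667 = 3.416 weeks.
Z = (36 − 30) / 3.416 = 1.757
P(T ≤ 36) = Φ(1.757) ≈ 0.961

0.961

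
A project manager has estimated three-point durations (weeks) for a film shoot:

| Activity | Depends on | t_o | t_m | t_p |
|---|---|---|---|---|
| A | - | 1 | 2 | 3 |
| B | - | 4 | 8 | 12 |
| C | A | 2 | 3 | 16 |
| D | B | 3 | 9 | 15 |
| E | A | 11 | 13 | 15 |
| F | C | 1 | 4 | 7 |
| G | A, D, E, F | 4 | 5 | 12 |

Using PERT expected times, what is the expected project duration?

te_A = (1 + 4·2 + 3)/6 = 12/6 = 2
te_B = (4 + 4·8 + 12)/6 = 48/6 = 8
te_C = (2 + 4·3 + 16)/6 = 30/6 = 5
te_D = (3 + 4·9 + 15)/6 = 54/6 = 9
te_E = (11 + 4·13 + 15)/6 = 78/6 = 13
te_F = (1 + 4·4 + 7)/6 = 24/6 = 4
te_G = (4 + 4·5 + 12)/6 = 36/6 = 6

Forward pass:
ES_A = 0; EF_A = 2
ES_B = 0; EF_B = 8
ES_C = 2; EF_C = 2+5 = 7
ES_D = 8; EF_D = 8+9 = 17
ES_E = 2; EF_E = 2+13 = 15
ES_F = 7; EF_F = 7+4 = 11
ES_G = max(EF_A=2, EF_D=17, EF_E=15, EF_F=11) = 17; EF_G = 17+6 = 23
Expected project duration μ = 23 weeks. Critical path: B → D → G.

23 weeks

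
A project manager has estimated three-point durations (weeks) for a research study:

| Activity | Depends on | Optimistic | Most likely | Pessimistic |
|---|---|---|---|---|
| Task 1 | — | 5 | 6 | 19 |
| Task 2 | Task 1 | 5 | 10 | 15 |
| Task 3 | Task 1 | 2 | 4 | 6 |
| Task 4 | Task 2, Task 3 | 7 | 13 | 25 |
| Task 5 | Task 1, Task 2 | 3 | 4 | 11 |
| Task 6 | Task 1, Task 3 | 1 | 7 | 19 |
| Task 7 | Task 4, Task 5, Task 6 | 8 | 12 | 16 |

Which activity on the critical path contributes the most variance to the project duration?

Task 4

te_Task 1 = (5 + 4·6 + 19)/6 = 48/6 = 8; σ²_Task 1 = ((19−5)/6)² = 5.444
te_Task 2 = (5 + 4·10 + 15)/6 = 60/6 = 10; σ²_Task 2 = ((15−5)/6)² = 2.778
te_Task 3 = (2 + 4·4 + 6)/6 = 24/6 = 4; σ²_Task 3 = ((6−2)/6)² = 0.444
te_Task 4 = (7 + 4·13 + 25)/6 = 84/6 = 14; σ²_Task 4 = ((25−7)/6)² = 9.000
te_Task 5 = (3 + 4·4 + 11)/6 = 30/6 = 5; σ²_Task 5 = ((11−3)/6)² = 1.778
te_Task 6 = (1 + 4·7 + 19)/6 = 48/6 = 8; σ²_Task 6 = ((19−1)/6)² = 9.000
te_Task 7 = (8 + 4·12 + 16)/6 = 72/6 = 12; σ²_Task 7 = ((16−8)/6)² = 1.778

Forward pass:
ES_Task 1 = 0; EF_Task 1 = 8
ES_Task 2 = 8; EF_Task 2 = 8+10 = 18
ES_Task 3 = 8; EF_Task 3 = 8+4 = 12
ES_Task 4 = max(EF_Task 2=18, EF_Task 3=12) = 18; EF_Task 4 = 18+14 = 32
ES_Task 5 = max(EF_Task 1=8, EF_Task 2=18) = 18; EF_Task 5 = 18+5 = 23
ES_Task 6 = max(EF_Task 1=8, EF_Task 3=12) = 12; EF_Task 6 = 12+8 = 20
ES_Task 7 = max(EF_Task 4=32, EF_Task 5=23, EF_Task 6=20) = 32; EF_Task 7 = 32+12 = 44
Expected project duration μ = 44 weeks. Critical path: Task 1 → Task 2 → Task 4 → Task 7.

Variances on critical path: σ²_Task 1=5.444, σ²_Task 2=2.778, σ²_Task 4=9.000, σ²_Task 7=1.778.
Largest is σ²_Task 4 = 9.000.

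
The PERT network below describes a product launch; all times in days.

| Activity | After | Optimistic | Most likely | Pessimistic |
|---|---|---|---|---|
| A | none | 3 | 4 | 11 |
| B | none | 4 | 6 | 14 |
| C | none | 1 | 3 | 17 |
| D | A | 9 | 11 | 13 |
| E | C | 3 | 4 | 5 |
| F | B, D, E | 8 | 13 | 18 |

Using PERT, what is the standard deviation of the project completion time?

2.24 days

te_A = (3 + 4·4 + 11)/6 = 30/6 = 5; σ²_A = ((11−3)/6)² = 1.778
te_B = (4 + 4·6 + 14)/6 = 42/6 = 7; σ²_B = ((14−4)/6)² = 2.778
te_C = (1 + 4·3 + 17)/6 = 30/6 = 5; σ²_C = ((17−1)/6)² = 7.111
te_D = (9 + 4·11 + 13)/6 = 66/6 = 11; σ²_D = ((13−9)/6)² = 0.444
te_E = (3 + 4·4 + 5)/6 = 24/6 = 4; σ²_E = ((5−3)/6)² = 0.111
te_F = (8 + 4·13 + 18)/6 = 78/6 = 13; σ²_F = ((18−8)/6)² = 2.778

Forward pass:
ES_A = 0; EF_A = 5
ES_B = 0; EF_B = 7
ES_C = 0; EF_C = 5
ES_D = 5; EF_D = 5+11 = 16
ES_E = 5; EF_E = 5+4 = 9
ES_F = max(EF_B=7, EF_D=16, EF_E=9) = 16; EF_F = 16+13 = 29
Expected project duration μ = 29 days. Critical path: A → D → F.

Variance along critical path = 1.778 + 0.444 + 2.778 = 5.000
σ = √5.000 = 2.236 days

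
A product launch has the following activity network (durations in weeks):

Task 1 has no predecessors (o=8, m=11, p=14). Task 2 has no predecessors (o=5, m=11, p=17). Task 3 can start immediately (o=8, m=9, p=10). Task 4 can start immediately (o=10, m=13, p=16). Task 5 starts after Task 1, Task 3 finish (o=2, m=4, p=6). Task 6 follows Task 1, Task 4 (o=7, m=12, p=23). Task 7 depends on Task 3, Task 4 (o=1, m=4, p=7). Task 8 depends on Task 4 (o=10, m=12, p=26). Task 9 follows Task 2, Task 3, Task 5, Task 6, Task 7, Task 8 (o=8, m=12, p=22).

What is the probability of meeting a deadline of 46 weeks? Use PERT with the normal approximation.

0.948

te_Task 1 = (8 + 4·11 + 14)/6 = 66/6 = 11; σ²_Task 1 = ((14−8)/6)² = 1.000
te_Task 2 = (5 + 4·11 + 17)/6 = 66/6 = 11; σ²_Task 2 = ((17−5)/6)² = 4.000
te_Task 3 = (8 + 4·9 + 10)/6 = 54/6 = 9; σ²_Task 3 = ((10−8)/6)² = 0.111
te_Task 4 = (10 + 4·13 + 16)/6 = 78/6 = 13; σ²_Task 4 = ((16−10)/6)² = 1.000
te_Task 5 = (2 + 4·4 + 6)/6 = 24/6 = 4; σ²_Task 5 = ((6−2)/6)² = 0.444
te_Task 6 = (7 + 4·12 + 23)/6 = 78/6 = 13; σ²_Task 6 = ((23−7)/6)² = 7.111
te_Task 7 = (1 + 4·4 + 7)/6 = 24/6 = 4; σ²_Task 7 = ((7−1)/6)² = 1.000
te_Task 8 = (10 + 4·12 + 26)/6 = 84/6 = 14; σ²_Task 8 = ((26−10)/6)² = 7.111
te_Task 9 = (8 + 4·12 + 22)/6 = 78/6 = 13; σ²_Task 9 = ((22−8)/6)² = 5.444

Forward pass:
ES_Task 1 = 0; EF_Task 1 = 11
ES_Task 2 = 0; EF_Task 2 = 11
ES_Task 3 = 0; EF_Task 3 = 9
ES_Task 4 = 0; EF_Task 4 = 13
ES_Task 5 = max(EF_Task 1=11, EF_Task 3=9) = 11; EF_Task 5 = 11+4 = 15
ES_Task 6 = max(EF_Task 1=11, EF_Task 4=13) = 13; EF_Task 6 = 13+13 = 26
ES_Task 7 = max(EF_Task 3=9, EF_Task 4=13) = 13; EF_Task 7 = 13+4 = 17
ES_Task 8 = 13; EF_Task 8 = 13+14 = 27
ES_Task 9 = max(EF_Task 2=11, EF_Task 3=9, EF_Task 5=15, EF_Task 6=26, EF_Task 7=17, EF_Task 8=27) = 27; EF_Task 9 = 27+13 = 40
Expected project duration μ = 40 weeks. Critical path: Task 4 → Task 8 → Task 9.

Variance along critical path = 1.000 + 7.111 + 5.444 = 13.556; σ = √13.556 = 3.682 weeks.
Z = (46 − 40) / 3.682 = 1.630
P(T ≤ 46) = Φ(1.630) ≈ 0.948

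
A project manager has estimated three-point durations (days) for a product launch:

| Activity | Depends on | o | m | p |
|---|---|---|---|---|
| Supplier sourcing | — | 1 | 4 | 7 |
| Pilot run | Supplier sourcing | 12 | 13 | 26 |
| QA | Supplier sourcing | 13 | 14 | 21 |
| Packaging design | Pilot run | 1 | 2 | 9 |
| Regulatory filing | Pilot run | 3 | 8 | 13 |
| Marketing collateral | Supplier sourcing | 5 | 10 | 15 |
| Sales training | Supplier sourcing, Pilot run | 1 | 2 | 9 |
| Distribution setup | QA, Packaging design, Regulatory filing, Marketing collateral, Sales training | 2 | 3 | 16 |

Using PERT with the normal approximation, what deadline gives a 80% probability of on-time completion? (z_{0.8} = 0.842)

35.2 days

te_Supplier sourcing = (1 + 4·4 + 7)/6 = 24/6 = 4; σ²_Supplier sourcing = ((7−1)/6)² = 1.000
te_Pilot run = (12 + 4·13 + 26)/6 = 90/6 = 15; σ²_Pilot run = ((26−12)/6)² = 5.444
te_QA = (13 + 4·14 + 21)/6 = 90/6 = 15; σ²_QA = ((21−13)/6)² = 1.778
te_Packaging design = (1 + 4·2 + 9)/6 = 18/6 = 3; σ²_Packaging design = ((9−1)/6)² = 1.778
te_Regulatory filing = (3 + 4·8 + 13)/6 = 48/6 = 8; σ²_Regulatory filing = ((13−3)/6)² = 2.778
te_Marketing collateral = (5 + 4·10 + 15)/6 = 60/6 = 10; σ²_Marketing collateral = ((15−5)/6)² = 2.778
te_Sales training = (1 + 4·2 + 9)/6 = 18/6 = 3; σ²_Sales training = ((9−1)/6)² = 1.778
te_Distribution setup = (2 + 4·3 + 16)/6 = 30/6 = 5; σ²_Distribution setup = ((16−2)/6)² = 5.444

Forward pass:
ES_Supplier sourcing = 0; EF_Supplier sourcing = 4
ES_Pilot run = 4; EF_Pilot run = 4+15 = 19
ES_QA = 4; EF_QA = 4+15 = 19
ES_Packaging design = 19; EF_Packaging design = 19+3 = 22
ES_Regulatory filing = 19; EF_Regulatory filing = 19+8 = 27
ES_Marketing collateral = 4; EF_Marketing collateral = 4+10 = 14
ES_Sales training = max(EF_Supplier sourcing=4, EF_Pilot run=19) = 19; EF_Sales training = 19+3 = 22
ES_Distribution setup = max(EF_QA=19, EF_Packaging design=22, EF_Regulatory filing=27, EF_Marketing collateral=14, EF_Sales training=22) = 27; EF_Distribution setup = 27+5 = 32
Expected project duration μ = 32 days. Critical path: Supplier sourcing → Pilot run → Regulatory filing → Distribution setup.

Variance along critical path = 1.000 + 5.444 + 2.778 + 5.444 = 14.667; σ = 3.830 days.
D = μ + z·σ = 32 + 0.842·3.830 = 35.2 days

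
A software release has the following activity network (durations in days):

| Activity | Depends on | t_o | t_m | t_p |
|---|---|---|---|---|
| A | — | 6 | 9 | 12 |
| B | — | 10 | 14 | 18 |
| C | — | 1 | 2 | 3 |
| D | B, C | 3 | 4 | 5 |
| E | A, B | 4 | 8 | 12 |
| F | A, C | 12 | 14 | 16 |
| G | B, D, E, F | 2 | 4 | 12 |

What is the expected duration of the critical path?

te_A = (6 + 4·9 + 12)/6 = 54/6 = 9
te_B = (10 + 4·14 + 18)/6 = 84/6 = 14
te_C = (1 + 4·2 + 3)/6 = 12/6 = 2
te_D = (3 + 4·4 + 5)/6 = 24/6 = 4
te_E = (4 + 4·8 + 12)/6 = 48/6 = 8
te_F = (12 + 4·14 + 16)/6 = 84/6 = 14
te_G = (2 + 4·4 + 12)/6 = 30/6 = 5

Forward pass:
ES_A = 0; EF_A = 9
ES_B = 0; EF_B = 14
ES_C = 0; EF_C = 2
ES_D = max(EF_B=14, EF_C=2) = 14; EF_D = 14+4 = 18
ES_E = max(EF_A=9, EF_B=14) = 14; EF_E = 14+8 = 22
ES_F = max(EF_A=9, EF_C=2) = 9; EF_F = 9+14 = 23
ES_G = max(EF_B=14, EF_D=18, EF_E=22, EF_F=23) = 23; EF_G = 23+5 = 28
Expected project duration μ = 28 days. Critical path: A → F → G.

28 days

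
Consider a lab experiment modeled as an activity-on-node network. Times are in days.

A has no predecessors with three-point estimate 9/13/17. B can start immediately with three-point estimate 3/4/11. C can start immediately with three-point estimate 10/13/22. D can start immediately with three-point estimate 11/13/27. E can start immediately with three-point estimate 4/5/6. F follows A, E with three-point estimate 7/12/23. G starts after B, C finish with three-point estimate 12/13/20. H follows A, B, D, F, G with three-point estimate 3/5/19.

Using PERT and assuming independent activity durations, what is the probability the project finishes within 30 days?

0.082

te_A = (9 + 4·13 + 17)/6 = 78/6 = 13; σ²_A = ((17−9)/6)² = 1.778
te_B = (3 + 4·4 + 11)/6 = 30/6 = 5; σ²_B = ((11−3)/6)² = 1.778
te_C = (10 + 4·13 + 22)/6 = 84/6 = 14; σ²_C = ((22−10)/6)² = 4.000
te_D = (11 + 4·13 + 27)/6 = 90/6 = 15; σ²_D = ((27−11)/6)² = 7.111
te_E = (4 + 4·5 + 6)/6 = 30/6 = 5; σ²_E = ((6−4)/6)² = 0.111
te_F = (7 + 4·12 + 23)/6 = 78/6 = 13; σ²_F = ((23−7)/6)² = 7.111
te_G = (12 + 4·13 + 20)/6 = 84/6 = 14; σ²_G = ((20−12)/6)² = 1.778
te_H = (3 + 4·5 + 19)/6 = 42/6 = 7; σ²_H = ((19−3)/6)² = 7.111

Forward pass:
ES_A = 0; EF_A = 13
ES_B = 0; EF_B = 5
ES_C = 0; EF_C = 14
ES_D = 0; EF_D = 15
ES_E = 0; EF_E = 5
ES_F = max(EF_A=13, EF_E=5) = 13; EF_F = 13+13 = 26
ES_G = max(EF_B=5, EF_C=14) = 14; EF_G = 14+14 = 28
ES_H = max(EF_A=13, EF_B=5, EF_D=15, EF_F=26, EF_G=28) = 28; EF_H = 28+7 = 35
Expected project duration μ = 35 days. Critical path: C → G → H.

Variance along critical path = 4.000 + 1.778 + 7.111 = 12.889; σ = √12.889 = 3.590 days.
Z = (30 − 35) / 3.590 = -1.393
P(T ≤ 30) = Φ(-1.393) ≈ 0.082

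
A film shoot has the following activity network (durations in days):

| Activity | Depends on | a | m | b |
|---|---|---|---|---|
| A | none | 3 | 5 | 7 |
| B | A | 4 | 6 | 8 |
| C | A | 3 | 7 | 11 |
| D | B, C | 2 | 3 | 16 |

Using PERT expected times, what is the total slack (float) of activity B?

te_A = (3 + 4·5 + 7)/6 = 30/6 = 5
te_B = (4 + 4·6 + 8)/6 = 36/6 = 6
te_C = (3 + 4·7 + 11)/6 = 42/6 = 7
te_D = (2 + 4·3 + 16)/6 = 30/6 = 5

Forward pass:
ES_A = 0; EF_A = 5
ES_B = 5; EF_B = 5+6 = 11
ES_C = 5; EF_C = 5+7 = 12
ES_D = max(EF_B=11, EF_C=12) = 12; EF_D = 12+5 = 17
Expected project duration μ = 17 days. Critical path: A → C → D.

Backward pass:
LF_D = 17; LS_D = 17−5 = 12
LF_C = LS_D = 12; LS_C = 12−7 = 5
LF_B = LS_D = 12; LS_B = 12−6 = 6
LF_A = min(LS_B=6, LS_C=5) = 5; LS_A = 5−5 = 0
Slack_B = LS_B − ES_B = 6 − 5 = 1

1 days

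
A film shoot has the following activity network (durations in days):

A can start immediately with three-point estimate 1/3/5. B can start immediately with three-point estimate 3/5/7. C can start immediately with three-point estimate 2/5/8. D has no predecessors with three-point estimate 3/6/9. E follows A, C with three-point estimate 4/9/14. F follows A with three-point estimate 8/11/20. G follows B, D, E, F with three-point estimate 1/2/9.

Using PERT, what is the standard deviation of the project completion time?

2.49 days

te_A = (1 + 4·3 + 5)/6 = 18/6 = 3; σ²_A = ((5−1)/6)² = 0.444
te_B = (3 + 4·5 + 7)/6 = 30/6 = 5; σ²_B = ((7−3)/6)² = 0.444
te_C = (2 + 4·5 + 8)/6 = 30/6 = 5; σ²_C = ((8−2)/6)² = 1.000
te_D = (3 + 4·6 + 9)/6 = 36/6 = 6; σ²_D = ((9−3)/6)² = 1.000
te_E = (4 + 4·9 + 14)/6 = 54/6 = 9; σ²_E = ((14−4)/6)² = 2.778
te_F = (8 + 4·11 + 20)/6 = 72/6 = 12; σ²_F = ((20−8)/6)² = 4.000
te_G = (1 + 4·2 + 9)/6 = 18/6 = 3; σ²_G = ((9−1)/6)² = 1.778

Forward pass:
ES_A = 0; EF_A = 3
ES_B = 0; EF_B = 5
ES_C = 0; EF_C = 5
ES_D = 0; EF_D = 6
ES_E = max(EF_A=3, EF_C=5) = 5; EF_E = 5+9 = 14
ES_F = 3; EF_F = 3+12 = 15
ES_G = max(EF_B=5, EF_D=6, EF_E=14, EF_F=15) = 15; EF_G = 15+3 = 18
Expected project duration μ = 18 days. Critical path: A → F → G.

Variance along critical path = 0.444 + 4.000 + 1.778 = 6.222
σ = √6.222 = 2.494 days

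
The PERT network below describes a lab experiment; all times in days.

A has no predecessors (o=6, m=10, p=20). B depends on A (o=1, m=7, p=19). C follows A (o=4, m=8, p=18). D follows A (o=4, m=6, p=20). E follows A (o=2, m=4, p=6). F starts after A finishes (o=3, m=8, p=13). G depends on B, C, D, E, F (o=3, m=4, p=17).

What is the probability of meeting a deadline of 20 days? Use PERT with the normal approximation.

0.069

te_A = (6 + 4·10 + 20)/6 = 66/6 = 11; σ²_A = ((20−6)/6)² = 5.444
te_B = (1 + 4·7 + 19)/6 = 48/6 = 8; σ²_B = ((19−1)/6)² = 9.000
te_C = (4 + 4·8 + 18)/6 = 54/6 = 9; σ²_C = ((18−4)/6)² = 5.444
te_D = (4 + 4·6 + 20)/6 = 48/6 = 8; σ²_D = ((20−4)/6)² = 7.111
te_E = (2 + 4·4 + 6)/6 = 24/6 = 4; σ²_E = ((6−2)/6)² = 0.444
te_F = (3 + 4·8 + 13)/6 = 48/6 = 8; σ²_F = ((13−3)/6)² = 2.778
te_G = (3 + 4·4 + 17)/6 = 36/6 = 6; σ²_G = ((17−3)/6)² = 5.444

Forward pass:
ES_A = 0; EF_A = 11
ES_B = 11; EF_B = 11+8 = 19
ES_C = 11; EF_C = 11+9 = 20
ES_D = 11; EF_D = 11+8 = 19
ES_E = 11; EF_E = 11+4 = 15
ES_F = 11; EF_F = 11+8 = 19
ES_G = max(EF_B=19, EF_C=20, EF_D=19, EF_E=15, EF_F=19) = 20; EF_G = 20+6 = 26
Expected project duration μ = 26 days. Critical path: A → C → G.

Variance along critical path = 5.444 + 5.444 + 5.444 = 16.333; σ = √16.333 = 4.041 days.
Z = (20 − 26) / 4.041 = -1.485
P(T ≤ 20) = Φ(-1.485) ≈ 0.069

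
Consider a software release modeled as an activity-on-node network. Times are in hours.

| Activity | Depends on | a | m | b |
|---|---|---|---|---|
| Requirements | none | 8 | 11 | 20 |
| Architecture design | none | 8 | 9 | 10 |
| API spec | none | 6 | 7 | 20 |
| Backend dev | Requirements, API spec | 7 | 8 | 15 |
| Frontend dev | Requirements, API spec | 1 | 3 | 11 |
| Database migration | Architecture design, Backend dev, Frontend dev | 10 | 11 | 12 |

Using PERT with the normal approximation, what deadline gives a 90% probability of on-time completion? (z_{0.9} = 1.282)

35.1 hours

te_Requirements = (8 + 4·11 + 20)/6 = 72/6 = 12; σ²_Requirements = ((20−8)/6)² = 4.000
te_Architecture design = (8 + 4·9 + 10)/6 = 54/6 = 9; σ²_Architecture design = ((10−8)/6)² = 0.111
te_API spec = (6 + 4·7 + 20)/6 = 54/6 = 9; σ²_API spec = ((20−6)/6)² = 5.444
te_Backend dev = (7 + 4·8 + 15)/6 = 54/6 = 9; σ²_Backend dev = ((15−7)/6)² = 1.778
te_Frontend dev = (1 + 4·3 + 11)/6 = 24/6 = 4; σ²_Frontend dev = ((11−1)/6)² = 2.778
te_Database migration = (10 + 4·11 + 12)/6 = 66/6 = 11; σ²_Database migration = ((12−10)/6)² = 0.111

Forward pass:
ES_Requirements = 0; EF_Requirements = 12
ES_Architecture design = 0; EF_Architecture design = 9
ES_API spec = 0; EF_API spec = 9
ES_Backend dev = max(EF_Requirements=12, EF_API spec=9) = 12; EF_Backend dev = 12+9 = 21
ES_Frontend dev = max(EF_Requirements=12, EF_API spec=9) = 12; EF_Frontend dev = 12+4 = 16
ES_Database migration = max(EF_Architecture design=9, EF_Backend dev=21, EF_Frontend dev=16) = 21; EF_Database migration = 21+11 = 32
Expected project duration μ = 32 hours. Critical path: Requirements → Backend dev → Database migration.

Variance along critical path = 4.000 + 1.778 + 0.111 = 5.889; σ = 2.427 hours.
D = μ + z·σ = 32 + 1.282·2.427 = 35.1 hours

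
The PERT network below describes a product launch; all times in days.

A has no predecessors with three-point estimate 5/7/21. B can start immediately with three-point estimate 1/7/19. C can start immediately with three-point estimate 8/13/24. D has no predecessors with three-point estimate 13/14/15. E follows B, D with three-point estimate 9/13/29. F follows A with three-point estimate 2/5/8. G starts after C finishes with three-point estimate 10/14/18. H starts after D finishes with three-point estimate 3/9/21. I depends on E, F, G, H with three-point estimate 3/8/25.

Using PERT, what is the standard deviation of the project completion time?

4.97 days

te_A = (5 + 4·7 + 21)/6 = 54/6 = 9; σ²_A = ((21−5)/6)² = 7.111
te_B = (1 + 4·7 + 19)/6 = 48/6 = 8; σ²_B = ((19−1)/6)² = 9.000
te_C = (8 + 4·13 + 24)/6 = 84/6 = 14; σ²_C = ((24−8)/6)² = 7.111
te_D = (13 + 4·14 + 15)/6 = 84/6 = 14; σ²_D = ((15−13)/6)² = 0.111
te_E = (9 + 4·13 + 29)/6 = 90/6 = 15; σ²_E = ((29−9)/6)² = 11.111
te_F = (2 + 4·5 + 8)/6 = 30/6 = 5; σ²_F = ((8−2)/6)² = 1.000
te_G = (10 + 4·14 + 18)/6 = 84/6 = 14; σ²_G = ((18−10)/6)² = 1.778
te_H = (3 + 4·9 + 21)/6 = 60/6 = 10; σ²_H = ((21−3)/6)² = 9.000
te_I = (3 + 4·8 + 25)/6 = 60/6 = 10; σ²_I = ((25−3)/6)² = 13.444

Forward pass:
ES_A = 0; EF_A = 9
ES_B = 0; EF_B = 8
ES_C = 0; EF_C = 14
ES_D = 0; EF_D = 14
ES_E = max(EF_B=8, EF_D=14) = 14; EF_E = 14+15 = 29
ES_F = 9; EF_F = 9+5 = 14
ES_G = 14; EF_G = 14+14 = 28
ES_H = 14; EF_H = 14+10 = 24
ES_I = max(EF_E=29, EF_F=14, EF_G=28, EF_H=24) = 29; EF_I = 29+10 = 39
Expected project duration μ = 39 days. Critical path: D → E → I.

Variance along critical path = 0.111 + 11.111 + 13.444 = 24.667
σ = √24.667 = 4.967 days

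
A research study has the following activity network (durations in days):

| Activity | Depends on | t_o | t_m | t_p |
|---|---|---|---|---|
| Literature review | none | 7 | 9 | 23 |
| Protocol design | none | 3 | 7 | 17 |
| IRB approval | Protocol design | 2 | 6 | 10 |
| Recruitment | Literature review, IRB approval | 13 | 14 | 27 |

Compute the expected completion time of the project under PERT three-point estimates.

te_Literature review = (7 + 4·9 + 23)/6 = 66/6 = 11
te_Protocol design = (3 + 4·7 + 17)/6 = 48/6 = 8
te_IRB approval = (2 + 4·6 + 10)/6 = 36/6 = 6
te_Recruitment = (13 + 4·14 + 27)/6 = 96/6 = 16

Forward pass:
ES_Literature review = 0; EF_Literature review = 11
ES_Protocol design = 0; EF_Protocol design = 8
ES_IRB approval = 8; EF_IRB approval = 8+6 = 14
ES_Recruitment = max(EF_Literature review=11, EF_IRB approval=14) = 14; EF_Recruitment = 14+16 = 30
Expected project duration μ = 30 days. Critical path: Protocol design → IRB approval → Recruitment.

30 days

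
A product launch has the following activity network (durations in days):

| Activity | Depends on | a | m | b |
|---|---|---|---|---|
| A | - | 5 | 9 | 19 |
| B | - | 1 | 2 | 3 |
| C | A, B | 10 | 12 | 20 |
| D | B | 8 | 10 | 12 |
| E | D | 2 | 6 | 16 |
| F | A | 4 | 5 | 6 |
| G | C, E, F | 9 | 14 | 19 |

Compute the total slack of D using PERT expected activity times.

te_A = (5 + 4·9 + 19)/6 = 60/6 = 10
te_B = (1 + 4·2 + 3)/6 = 12/6 = 2
te_C = (10 + 4·12 + 20)/6 = 78/6 = 13
te_D = (8 + 4·10 + 12)/6 = 60/6 = 10
te_E = (2 + 4·6 + 16)/6 = 42/6 = 7
te_F = (4 + 4·5 + 6)/6 = 30/6 = 5
te_G = (9 + 4·14 + 19)/6 = 84/6 = 14

Forward pass:
ES_A = 0; EF_A = 10
ES_B = 0; EF_B = 2
ES_C = max(EF_A=10, EF_B=2) = 10; EF_C = 10+13 = 23
ES_D = 2; EF_D = 2+10 = 12
ES_E = 12; EF_E = 12+7 = 19
ES_F = 10; EF_F = 10+5 = 15
ES_G = max(EF_C=23, EF_E=19, EF_F=15) = 23; EF_G = 23+14 = 37
Expected project duration μ = 37 days. Critical path: A → C → G.

Backward pass:
LF_G = 37; LS_G = 37−14 = 23
LF_F = LS_G = 23; LS_F = 23−5 = 18
LF_E = LS_G = 23; LS_E = 23−7 = 16
LF_D = LS_E = 16; LS_D = 16−10 = 6
LF_C = LS_G = 23; LS_C = 23−13 = 10
LF_B = min(LS_C=10, LS_D=6) = 6; LS_B = 6−2 = 4
LF_A = min(LS_C=10, LS_F=18) = 10; LS_A = 10−10 = 0
Slack_D = LS_D − ES_D = 6 − 2 = 4

4 days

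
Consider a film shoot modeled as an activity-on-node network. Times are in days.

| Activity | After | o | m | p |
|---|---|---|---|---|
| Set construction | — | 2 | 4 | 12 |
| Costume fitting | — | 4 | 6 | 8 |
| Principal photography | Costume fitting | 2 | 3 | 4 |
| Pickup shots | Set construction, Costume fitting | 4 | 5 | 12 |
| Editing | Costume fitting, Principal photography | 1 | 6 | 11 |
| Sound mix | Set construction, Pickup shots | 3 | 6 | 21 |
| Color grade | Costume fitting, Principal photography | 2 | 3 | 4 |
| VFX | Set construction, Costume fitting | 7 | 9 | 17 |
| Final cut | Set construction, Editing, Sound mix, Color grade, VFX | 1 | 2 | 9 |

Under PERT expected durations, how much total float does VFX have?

4 days

te_Set construction = (2 + 4·4 + 12)/6 = 30/6 = 5
te_Costume fitting = (4 + 4·6 + 8)/6 = 36/6 = 6
te_Principal photography = (2 + 4·3 + 4)/6 = 18/6 = 3
te_Pickup shots = (4 + 4·5 + 12)/6 = 36/6 = 6
te_Editing = (1 + 4·6 + 11)/6 = 36/6 = 6
te_Sound mix = (3 + 4·6 + 21)/6 = 48/6 = 8
te_Color grade = (2 + 4·3 + 4)/6 = 18/6 = 3
te_VFX = (7 + 4·9 + 17)/6 = 60/6 = 10
te_Final cut = (1 + 4·2 + 9)/6 = 18/6 = 3

Forward pass:
ES_Set construction = 0; EF_Set construction = 5
ES_Costume fitting = 0; EF_Costume fitting = 6
ES_Principal photography = 6; EF_Principal photography = 6+3 = 9
ES_Pickup shots = max(EF_Set construction=5, EF_Costume fitting=6) = 6; EF_Pickup shots = 6+6 = 12
ES_Editing = max(EF_Costume fitting=6, EF_Principal photography=9) = 9; EF_Editing = 9+6 = 15
ES_Sound mix = max(EF_Set construction=5, EF_Pickup shots=12) = 12; EF_Sound mix = 12+8 = 20
ES_Color grade = max(EF_Costume fitting=6, EF_Principal photography=9) = 9; EF_Color grade = 9+3 = 12
ES_VFX = max(EF_Set construction=5, EF_Costume fitting=6) = 6; EF_VFX = 6+10 = 16
ES_Final cut = max(EF_Set construction=5, EF_Editing=15, EF_Sound mix=20, EF_Color grade=12, EF_VFX=16) = 20; EF_Final cut = 20+3 = 23
Expected project duration μ = 23 days. Critical path: Costume fitting → Pickup shots → Sound mix → Final cut.

Backward pass:
LF_Final cut = 23; LS_Final cut = 23−3 = 20
LF_VFX = LS_Final cut = 20; LS_VFX = 20−10 = 10
LF_Color grade = LS_Final cut = 20; LS_Color grade = 20−3 = 17
LF_Sound mix = LS_Final cut = 20; LS_Sound mix = 20−8 = 12
LF_Editing = LS_Final cut = 20; LS_Editing = 20−6 = 14
LF_Pickup shots = LS_Sound mix = 12; LS_Pickup shots = 12−6 = 6
LF_Principal photography = min(LS_Editing=14, LS_Color grade=17) = 14; LS_Principal photography = 14−3 = 11
LF_Costume fitting = min(LS_Principal photography=11, LS_Pickup shots=6, LS_Editing=14, LS_Color grade=17, LS_VFX=10) = 6; LS_Costume fitting = 6−6 = 0
LF_Set construction = min(LS_Pickup shots=6, LS_Sound mix=12, LS_VFX=10, LS_Final cut=20) = 6; LS_Set construction = 6−5 = 1
Slack_VFX = LS_VFX − ES_VFX = 10 − 6 = 4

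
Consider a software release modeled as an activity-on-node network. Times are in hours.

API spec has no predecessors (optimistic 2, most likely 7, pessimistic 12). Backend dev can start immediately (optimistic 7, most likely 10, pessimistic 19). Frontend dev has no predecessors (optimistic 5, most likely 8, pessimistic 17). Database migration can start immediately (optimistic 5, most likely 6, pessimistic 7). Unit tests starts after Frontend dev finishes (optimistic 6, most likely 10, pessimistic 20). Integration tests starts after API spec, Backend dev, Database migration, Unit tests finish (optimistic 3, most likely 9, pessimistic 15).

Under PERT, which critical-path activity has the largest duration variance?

te_API spec = (2 + 4·7 + 12)/6 = 42/6 = 7; σ²_API spec = ((12−2)/6)² = 2.778
te_Backend dev = (7 + 4·10 + 19)/6 = 66/6 = 11; σ²_Backend dev = ((19−7)/6)² = 4.000
te_Frontend dev = (5 + 4·8 + 17)/6 = 54/6 = 9; σ²_Frontend dev = ((17−5)/6)² = 4.000
te_Database migration = (5 + 4·6 + 7)/6 = 36/6 = 6; σ²_Database migration = ((7−5)/6)² = 0.111
te_Unit tests = (6 + 4·10 + 20)/6 = 66/6 = 11; σ²_Unit tests = ((20−6)/6)² = 5.444
te_Integration tests = (3 + 4·9 + 15)/6 = 54/6 = 9; σ²_Integration tests = ((15−3)/6)² = 4.000

Forward pass:
ES_API spec = 0; EF_API spec = 7
ES_Backend dev = 0; EF_Backend dev = 11
ES_Frontend dev = 0; EF_Frontend dev = 9
ES_Database migration = 0; EF_Database migration = 6
ES_Unit tests = 9; EF_Unit tests = 9+11 = 20
ES_Integration tests = max(EF_API spec=7, EF_Backend dev=11, EF_Database migration=6, EF_Unit tests=20) = 20; EF_Integration tests = 20+9 = 29
Expected project duration μ = 29 hours. Critical path: Frontend dev → Unit tests → Integration tests.

Variances on critical path: σ²_Frontend dev=4.000, σ²_Unit tests=5.444, σ²_Integration tests=4.000.
Largest is σ²_Unit tests = 5.444.

Unit tests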